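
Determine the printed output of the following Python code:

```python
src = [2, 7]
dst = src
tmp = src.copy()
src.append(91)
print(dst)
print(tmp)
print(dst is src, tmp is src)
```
[2, 7, 91]
[2, 7]
True False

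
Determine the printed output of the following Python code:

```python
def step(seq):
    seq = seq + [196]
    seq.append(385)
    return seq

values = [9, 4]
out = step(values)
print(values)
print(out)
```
[9, 4]
[9, 4, 196, 385]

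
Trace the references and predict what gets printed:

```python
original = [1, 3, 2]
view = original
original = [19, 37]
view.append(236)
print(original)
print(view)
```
[19, 37]
[1, 3, 2, 236]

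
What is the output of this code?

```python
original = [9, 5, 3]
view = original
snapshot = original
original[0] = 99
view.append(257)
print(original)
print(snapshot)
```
[99, 5, 3, 257]
[99, 5, 3, 257]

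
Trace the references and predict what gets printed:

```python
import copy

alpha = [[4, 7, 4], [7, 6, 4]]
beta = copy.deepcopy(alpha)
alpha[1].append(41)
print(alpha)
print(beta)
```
[[4, 7, 4], [7, 6, 4, 41]]
[[4, 7, 4], [7, 6, 4]]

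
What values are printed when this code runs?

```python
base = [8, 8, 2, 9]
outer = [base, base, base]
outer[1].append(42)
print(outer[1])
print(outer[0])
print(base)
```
[8, 8, 2, 9, 42]
[8, 8, 2, 9, 42]
[8, 8, 2, 9, 42]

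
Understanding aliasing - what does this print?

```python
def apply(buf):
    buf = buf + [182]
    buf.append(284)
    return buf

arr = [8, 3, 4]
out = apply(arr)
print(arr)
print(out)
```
[8, 3, 4]
[8, 3, 4, 182, 284]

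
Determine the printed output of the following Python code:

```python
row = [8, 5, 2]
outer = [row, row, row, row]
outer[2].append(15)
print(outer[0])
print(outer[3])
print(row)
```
[8, 5, 2, 15]
[8, 5, 2, 15]
[8, 5, 2, 15]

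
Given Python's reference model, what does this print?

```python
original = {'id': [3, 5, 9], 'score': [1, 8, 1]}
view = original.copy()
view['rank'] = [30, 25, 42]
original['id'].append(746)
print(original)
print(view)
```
{'id': [3, 5, 9, 746], 'score': [1, 8, 1]}
{'id': [3, 5, 9, 746], 'score': [1, 8, 1], 'rank': [30, 25, 42]}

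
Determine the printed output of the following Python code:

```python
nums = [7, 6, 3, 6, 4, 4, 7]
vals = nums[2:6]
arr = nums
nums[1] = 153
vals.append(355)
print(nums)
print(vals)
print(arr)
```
[7, 153, 3, 6, 4, 4, 7]
[3, 6, 4, 4, 355]
[7, 153, 3, 6, 4, 4, 7]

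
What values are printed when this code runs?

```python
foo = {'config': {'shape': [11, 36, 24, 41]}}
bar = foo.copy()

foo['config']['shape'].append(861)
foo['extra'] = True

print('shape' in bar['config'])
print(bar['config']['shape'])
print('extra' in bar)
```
True
[11, 36, 24, 41, 861]
False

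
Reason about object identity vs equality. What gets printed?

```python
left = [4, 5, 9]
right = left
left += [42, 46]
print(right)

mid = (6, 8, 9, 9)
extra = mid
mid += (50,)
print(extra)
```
[4, 5, 9, 42, 46]
(6, 8, 9, 9)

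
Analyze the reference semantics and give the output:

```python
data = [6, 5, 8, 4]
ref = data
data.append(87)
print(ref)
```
[6, 5, 8, 4, 87]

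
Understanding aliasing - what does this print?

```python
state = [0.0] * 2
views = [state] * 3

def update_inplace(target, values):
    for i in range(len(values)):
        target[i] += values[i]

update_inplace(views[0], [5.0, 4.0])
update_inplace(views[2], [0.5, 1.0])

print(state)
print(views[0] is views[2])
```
[5.5, 5.0]
True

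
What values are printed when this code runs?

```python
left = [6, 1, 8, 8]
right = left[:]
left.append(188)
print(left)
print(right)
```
[6, 1, 8, 8, 188]
[6, 1, 8, 8]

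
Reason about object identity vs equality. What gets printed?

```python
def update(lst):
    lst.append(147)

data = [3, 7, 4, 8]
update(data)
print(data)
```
[3, 7, 4, 8, 147]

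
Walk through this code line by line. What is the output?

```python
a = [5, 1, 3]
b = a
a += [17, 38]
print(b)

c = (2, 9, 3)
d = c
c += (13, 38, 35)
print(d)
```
[5, 1, 3, 17, 38]
(2, 9, 3)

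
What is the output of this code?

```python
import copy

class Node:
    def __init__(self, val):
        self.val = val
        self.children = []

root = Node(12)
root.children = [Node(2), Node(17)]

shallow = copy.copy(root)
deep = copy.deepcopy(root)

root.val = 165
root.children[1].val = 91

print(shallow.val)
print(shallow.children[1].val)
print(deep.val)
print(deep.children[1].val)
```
12
91
12
17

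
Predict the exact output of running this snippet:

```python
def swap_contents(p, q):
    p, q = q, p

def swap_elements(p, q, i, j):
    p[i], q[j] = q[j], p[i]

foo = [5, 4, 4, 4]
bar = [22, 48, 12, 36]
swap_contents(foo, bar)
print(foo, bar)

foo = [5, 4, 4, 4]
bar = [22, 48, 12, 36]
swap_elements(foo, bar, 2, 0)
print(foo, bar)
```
[5, 4, 4, 4] [22, 48, 12, 36]
[5, 4, 22, 4] [4, 48, 12, 36]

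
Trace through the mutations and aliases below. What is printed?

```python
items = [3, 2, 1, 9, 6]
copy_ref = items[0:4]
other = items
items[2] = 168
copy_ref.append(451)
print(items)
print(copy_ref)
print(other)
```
[3, 2, 168, 9, 6]
[3, 2, 1, 9, 451]
[3, 2, 168, 9, 6]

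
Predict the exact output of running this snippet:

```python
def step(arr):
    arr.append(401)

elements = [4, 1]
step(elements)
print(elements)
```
[4, 1, 401]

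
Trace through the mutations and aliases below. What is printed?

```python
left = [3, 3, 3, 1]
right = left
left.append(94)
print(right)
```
[3, 3, 3, 1, 94]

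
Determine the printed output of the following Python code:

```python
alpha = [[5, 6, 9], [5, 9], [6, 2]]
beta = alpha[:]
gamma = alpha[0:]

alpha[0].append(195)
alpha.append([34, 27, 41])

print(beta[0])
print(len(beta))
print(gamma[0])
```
[5, 6, 9, 195]
3
[5, 6, 9, 195]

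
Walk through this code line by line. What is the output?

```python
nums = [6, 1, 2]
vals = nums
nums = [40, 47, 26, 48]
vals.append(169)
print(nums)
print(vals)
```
[40, 47, 26, 48]
[6, 1, 2, 169]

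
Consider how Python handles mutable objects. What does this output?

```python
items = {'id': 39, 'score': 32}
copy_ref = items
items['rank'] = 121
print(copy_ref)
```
{'id': 39, 'score': 32, 'rank': 121}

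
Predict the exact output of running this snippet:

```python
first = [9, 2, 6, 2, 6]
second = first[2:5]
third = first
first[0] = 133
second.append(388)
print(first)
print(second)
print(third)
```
[133, 2, 6, 2, 6]
[6, 2, 6, 388]
[133, 2, 6, 2, 6]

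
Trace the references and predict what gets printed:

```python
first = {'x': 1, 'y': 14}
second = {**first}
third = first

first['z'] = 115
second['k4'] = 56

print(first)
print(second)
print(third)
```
{'x': 1, 'y': 14, 'z': 115}
{'x': 1, 'y': 14, 'k4': 56}
{'x': 1, 'y': 14, 'z': 115}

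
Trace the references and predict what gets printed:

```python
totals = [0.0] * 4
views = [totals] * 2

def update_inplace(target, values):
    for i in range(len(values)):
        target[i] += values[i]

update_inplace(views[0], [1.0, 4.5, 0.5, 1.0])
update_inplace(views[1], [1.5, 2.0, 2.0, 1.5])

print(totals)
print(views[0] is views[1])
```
[2.5, 6.5, 2.5, 2.5]
True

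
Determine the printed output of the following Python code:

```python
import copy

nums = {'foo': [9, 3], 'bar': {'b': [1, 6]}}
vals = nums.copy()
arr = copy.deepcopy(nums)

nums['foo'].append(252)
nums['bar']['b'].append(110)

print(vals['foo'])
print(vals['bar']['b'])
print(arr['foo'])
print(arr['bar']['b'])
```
[9, 3, 252]
[1, 6, 110]
[9, 3]
[1, 6]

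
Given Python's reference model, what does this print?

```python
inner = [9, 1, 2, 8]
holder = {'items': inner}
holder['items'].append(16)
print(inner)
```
[9, 1, 2, 8, 16]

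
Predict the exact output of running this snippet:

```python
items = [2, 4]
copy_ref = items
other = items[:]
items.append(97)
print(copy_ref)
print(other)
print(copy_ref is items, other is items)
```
[2, 4, 97]
[2, 4]
True False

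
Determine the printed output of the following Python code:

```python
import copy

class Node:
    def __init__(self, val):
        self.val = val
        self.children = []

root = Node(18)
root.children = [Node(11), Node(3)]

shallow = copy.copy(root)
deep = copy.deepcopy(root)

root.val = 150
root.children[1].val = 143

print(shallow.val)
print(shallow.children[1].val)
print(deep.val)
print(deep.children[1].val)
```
18
143
18
3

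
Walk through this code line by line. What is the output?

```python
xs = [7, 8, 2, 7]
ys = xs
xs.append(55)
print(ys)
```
[7, 8, 2, 7, 55]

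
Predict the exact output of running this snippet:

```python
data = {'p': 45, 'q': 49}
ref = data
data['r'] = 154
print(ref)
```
{'p': 45, 'q': 49, 'r': 154}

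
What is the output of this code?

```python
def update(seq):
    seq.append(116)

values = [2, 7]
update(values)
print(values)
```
[2, 7, 116]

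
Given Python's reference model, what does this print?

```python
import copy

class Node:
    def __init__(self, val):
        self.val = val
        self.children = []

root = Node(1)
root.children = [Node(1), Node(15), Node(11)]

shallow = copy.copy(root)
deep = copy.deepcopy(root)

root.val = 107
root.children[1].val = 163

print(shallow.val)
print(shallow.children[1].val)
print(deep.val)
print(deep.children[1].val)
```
1
163
1
15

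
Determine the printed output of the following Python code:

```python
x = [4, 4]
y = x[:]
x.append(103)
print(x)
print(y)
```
[4, 4, 103]
[4, 4]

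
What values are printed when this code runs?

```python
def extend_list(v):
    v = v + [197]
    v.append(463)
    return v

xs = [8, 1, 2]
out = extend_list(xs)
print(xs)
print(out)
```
[8, 1, 2]
[8, 1, 2, 197, 463]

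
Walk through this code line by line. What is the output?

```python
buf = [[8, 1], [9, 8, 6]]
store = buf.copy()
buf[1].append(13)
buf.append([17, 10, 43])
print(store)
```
[[8, 1], [9, 8, 6, 13]]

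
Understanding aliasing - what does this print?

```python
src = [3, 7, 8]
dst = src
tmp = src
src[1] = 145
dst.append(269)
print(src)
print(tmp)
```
[3, 145, 8, 269]
[3, 145, 8, 269]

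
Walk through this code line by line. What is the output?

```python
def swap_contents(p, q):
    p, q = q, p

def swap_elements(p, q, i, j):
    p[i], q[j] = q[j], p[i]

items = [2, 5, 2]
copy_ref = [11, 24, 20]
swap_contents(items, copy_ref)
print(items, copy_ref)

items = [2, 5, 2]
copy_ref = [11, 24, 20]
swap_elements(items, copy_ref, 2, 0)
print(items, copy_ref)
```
[2, 5, 2] [11, 24, 20]
[2, 5, 11] [2, 24, 20]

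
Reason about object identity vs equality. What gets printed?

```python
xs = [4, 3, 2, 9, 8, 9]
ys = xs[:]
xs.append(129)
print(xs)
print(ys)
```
[4, 3, 2, 9, 8, 9, 129]
[4, 3, 2, 9, 8, 9]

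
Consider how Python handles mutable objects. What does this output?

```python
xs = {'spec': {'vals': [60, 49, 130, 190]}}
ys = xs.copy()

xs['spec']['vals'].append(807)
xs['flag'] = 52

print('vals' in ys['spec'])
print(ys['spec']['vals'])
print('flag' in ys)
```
True
[60, 49, 130, 190, 807]
False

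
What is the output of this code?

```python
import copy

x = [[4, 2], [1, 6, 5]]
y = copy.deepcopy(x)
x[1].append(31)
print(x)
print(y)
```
[[4, 2], [1, 6, 5, 31]]
[[4, 2], [1, 6, 5]]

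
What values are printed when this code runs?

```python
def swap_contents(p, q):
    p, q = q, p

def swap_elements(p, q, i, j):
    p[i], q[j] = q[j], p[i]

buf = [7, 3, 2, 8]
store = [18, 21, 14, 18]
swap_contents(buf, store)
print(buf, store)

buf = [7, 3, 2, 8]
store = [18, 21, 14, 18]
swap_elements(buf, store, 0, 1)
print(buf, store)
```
[7, 3, 2, 8] [18, 21, 14, 18]
[21, 3, 2, 8] [18, 7, 14, 18]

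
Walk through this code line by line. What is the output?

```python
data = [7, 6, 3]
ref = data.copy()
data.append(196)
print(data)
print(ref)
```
[7, 6, 3, 196]
[7, 6, 3]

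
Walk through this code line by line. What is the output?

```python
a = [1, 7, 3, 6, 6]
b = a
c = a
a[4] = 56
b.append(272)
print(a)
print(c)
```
[1, 7, 3, 6, 56, 272]
[1, 7, 3, 6, 56, 272]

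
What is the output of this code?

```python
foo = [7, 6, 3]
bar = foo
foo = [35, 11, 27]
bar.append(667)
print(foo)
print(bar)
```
[35, 11, 27]
[7, 6, 3, 667]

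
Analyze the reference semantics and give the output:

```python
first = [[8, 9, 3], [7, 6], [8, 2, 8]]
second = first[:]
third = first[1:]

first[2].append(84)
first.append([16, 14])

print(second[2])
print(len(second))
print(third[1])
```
[8, 2, 8, 84]
3
[8, 2, 8, 84]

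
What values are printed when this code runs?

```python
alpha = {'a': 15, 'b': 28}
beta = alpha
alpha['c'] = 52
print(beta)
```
{'a': 15, 'b': 28, 'c': 52}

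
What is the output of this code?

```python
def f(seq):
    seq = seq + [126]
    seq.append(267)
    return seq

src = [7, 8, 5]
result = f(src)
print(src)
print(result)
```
[7, 8, 5]
[7, 8, 5, 126, 267]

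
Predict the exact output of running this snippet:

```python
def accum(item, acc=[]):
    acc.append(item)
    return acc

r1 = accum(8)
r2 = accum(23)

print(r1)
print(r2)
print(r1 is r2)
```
[8, 23]
[8, 23]
True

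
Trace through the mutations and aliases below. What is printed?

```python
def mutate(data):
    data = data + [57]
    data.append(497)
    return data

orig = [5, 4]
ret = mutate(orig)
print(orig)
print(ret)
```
[5, 4]
[5, 4, 57, 497]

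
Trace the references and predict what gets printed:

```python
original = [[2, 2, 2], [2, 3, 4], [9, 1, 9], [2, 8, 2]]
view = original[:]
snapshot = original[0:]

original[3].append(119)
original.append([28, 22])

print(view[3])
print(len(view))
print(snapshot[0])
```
[2, 8, 2, 119]
4
[2, 2, 2]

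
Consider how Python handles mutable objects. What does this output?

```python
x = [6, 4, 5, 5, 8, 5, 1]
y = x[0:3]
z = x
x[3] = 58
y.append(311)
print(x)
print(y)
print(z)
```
[6, 4, 5, 58, 8, 5, 1]
[6, 4, 5, 311]
[6, 4, 5, 58, 8, 5, 1]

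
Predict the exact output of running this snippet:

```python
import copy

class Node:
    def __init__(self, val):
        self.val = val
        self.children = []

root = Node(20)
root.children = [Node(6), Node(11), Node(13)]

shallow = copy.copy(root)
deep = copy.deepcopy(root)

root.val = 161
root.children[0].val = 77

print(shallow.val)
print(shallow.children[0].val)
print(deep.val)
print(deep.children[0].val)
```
20
77
20
6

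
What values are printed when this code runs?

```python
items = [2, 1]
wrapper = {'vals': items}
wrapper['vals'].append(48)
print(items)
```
[2, 1, 48]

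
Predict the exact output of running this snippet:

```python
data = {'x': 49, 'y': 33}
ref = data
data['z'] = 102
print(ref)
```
{'x': 49, 'y': 33, 'z': 102}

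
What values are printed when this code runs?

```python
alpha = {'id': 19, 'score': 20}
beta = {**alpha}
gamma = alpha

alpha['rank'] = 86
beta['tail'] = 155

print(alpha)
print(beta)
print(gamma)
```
{'id': 19, 'score': 20, 'rank': 86}
{'id': 19, 'score': 20, 'tail': 155}
{'id': 19, 'score': 20, 'rank': 86}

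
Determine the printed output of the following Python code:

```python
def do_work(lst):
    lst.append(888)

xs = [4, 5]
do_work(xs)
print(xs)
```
[4, 5, 888]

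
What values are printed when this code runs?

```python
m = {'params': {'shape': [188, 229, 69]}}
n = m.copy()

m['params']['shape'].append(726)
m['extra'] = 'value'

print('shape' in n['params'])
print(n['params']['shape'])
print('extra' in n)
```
True
[188, 229, 69, 726]
False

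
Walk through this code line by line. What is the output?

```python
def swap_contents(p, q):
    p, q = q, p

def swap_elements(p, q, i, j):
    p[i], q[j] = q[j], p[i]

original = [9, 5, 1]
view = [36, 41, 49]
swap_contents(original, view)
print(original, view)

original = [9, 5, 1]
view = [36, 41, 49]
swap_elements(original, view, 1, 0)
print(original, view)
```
[9, 5, 1] [36, 41, 49]
[9, 36, 1] [5, 41, 49]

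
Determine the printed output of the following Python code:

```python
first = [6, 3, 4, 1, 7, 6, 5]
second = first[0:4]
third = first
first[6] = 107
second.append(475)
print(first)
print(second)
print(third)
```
[6, 3, 4, 1, 7, 6, 107]
[6, 3, 4, 1, 475]
[6, 3, 4, 1, 7, 6, 107]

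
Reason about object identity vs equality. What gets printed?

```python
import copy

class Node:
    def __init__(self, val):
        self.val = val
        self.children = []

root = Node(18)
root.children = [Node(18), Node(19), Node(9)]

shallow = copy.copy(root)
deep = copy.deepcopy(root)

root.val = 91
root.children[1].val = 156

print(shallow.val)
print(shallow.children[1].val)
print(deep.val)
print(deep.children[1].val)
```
18
156
18
19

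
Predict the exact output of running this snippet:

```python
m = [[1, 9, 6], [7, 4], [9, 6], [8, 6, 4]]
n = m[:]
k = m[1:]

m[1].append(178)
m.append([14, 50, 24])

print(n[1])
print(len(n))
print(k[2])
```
[7, 4, 178]
4
[8, 6, 4]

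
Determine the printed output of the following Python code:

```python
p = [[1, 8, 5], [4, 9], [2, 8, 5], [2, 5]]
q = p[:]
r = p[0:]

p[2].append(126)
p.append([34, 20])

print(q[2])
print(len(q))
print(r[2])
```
[2, 8, 5, 126]
4
[2, 8, 5, 126]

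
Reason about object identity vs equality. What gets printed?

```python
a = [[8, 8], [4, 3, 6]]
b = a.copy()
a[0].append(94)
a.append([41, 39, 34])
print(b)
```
[[8, 8, 94], [4, 3, 6]]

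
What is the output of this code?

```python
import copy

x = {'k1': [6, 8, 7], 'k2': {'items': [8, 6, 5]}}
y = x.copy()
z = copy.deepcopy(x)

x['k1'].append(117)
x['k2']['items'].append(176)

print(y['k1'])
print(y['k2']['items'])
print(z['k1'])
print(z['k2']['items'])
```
[6, 8, 7, 117]
[8, 6, 5, 176]
[6, 8, 7]
[8, 6, 5]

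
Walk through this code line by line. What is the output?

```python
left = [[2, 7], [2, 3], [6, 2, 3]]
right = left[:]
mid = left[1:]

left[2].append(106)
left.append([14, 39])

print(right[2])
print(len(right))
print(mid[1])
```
[6, 2, 3, 106]
3
[6, 2, 3, 106]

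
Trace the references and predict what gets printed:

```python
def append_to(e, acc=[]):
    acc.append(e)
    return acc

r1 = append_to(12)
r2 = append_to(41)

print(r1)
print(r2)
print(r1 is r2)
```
[12, 41]
[12, 41]
True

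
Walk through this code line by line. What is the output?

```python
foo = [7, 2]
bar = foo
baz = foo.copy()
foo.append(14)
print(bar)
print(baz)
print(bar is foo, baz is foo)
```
[7, 2, 14]
[7, 2]
True False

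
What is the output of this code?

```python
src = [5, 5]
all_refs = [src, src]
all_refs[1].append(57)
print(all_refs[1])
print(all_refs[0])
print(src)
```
[5, 5, 57]
[5, 5, 57]
[5, 5, 57]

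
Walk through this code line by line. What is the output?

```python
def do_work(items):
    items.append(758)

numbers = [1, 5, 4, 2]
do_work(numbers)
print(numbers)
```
[1, 5, 4, 2, 758]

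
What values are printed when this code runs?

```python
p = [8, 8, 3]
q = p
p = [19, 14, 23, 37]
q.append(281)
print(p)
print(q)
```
[19, 14, 23, 37]
[8, 8, 3, 281]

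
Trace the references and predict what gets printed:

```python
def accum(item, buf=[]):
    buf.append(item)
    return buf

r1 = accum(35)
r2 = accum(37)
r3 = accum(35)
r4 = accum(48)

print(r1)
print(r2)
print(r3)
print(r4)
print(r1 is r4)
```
[35, 37, 35, 48]
[35, 37, 35, 48]
[35, 37, 35, 48]
[35, 37, 35, 48]
True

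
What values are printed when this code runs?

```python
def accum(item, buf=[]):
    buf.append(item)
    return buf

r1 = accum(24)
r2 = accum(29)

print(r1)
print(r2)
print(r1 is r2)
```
[24, 29]
[24, 29]
True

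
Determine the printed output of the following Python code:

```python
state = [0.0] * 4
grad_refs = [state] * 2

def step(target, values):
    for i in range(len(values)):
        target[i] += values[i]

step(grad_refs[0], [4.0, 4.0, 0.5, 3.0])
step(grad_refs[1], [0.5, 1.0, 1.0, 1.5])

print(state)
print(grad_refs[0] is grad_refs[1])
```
[4.5, 5.0, 1.5, 4.5]
True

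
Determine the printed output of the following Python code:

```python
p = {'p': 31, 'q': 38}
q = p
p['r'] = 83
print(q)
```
{'p': 31, 'q': 38, 'r': 83}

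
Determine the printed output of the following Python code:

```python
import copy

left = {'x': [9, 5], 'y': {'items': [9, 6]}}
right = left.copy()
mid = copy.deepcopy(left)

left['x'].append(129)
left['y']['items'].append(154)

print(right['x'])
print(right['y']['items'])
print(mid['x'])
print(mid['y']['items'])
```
[9, 5, 129]
[9, 6, 154]
[9, 5]
[9, 6]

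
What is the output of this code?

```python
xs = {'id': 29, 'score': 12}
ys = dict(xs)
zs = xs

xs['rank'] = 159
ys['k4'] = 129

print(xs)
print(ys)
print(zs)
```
{'id': 29, 'score': 12, 'rank': 159}
{'id': 29, 'score': 12, 'k4': 129}
{'id': 29, 'score': 12, 'rank': 159}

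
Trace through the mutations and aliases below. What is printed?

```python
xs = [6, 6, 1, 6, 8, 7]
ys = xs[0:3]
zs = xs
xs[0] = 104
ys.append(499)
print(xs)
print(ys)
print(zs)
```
[104, 6, 1, 6, 8, 7]
[6, 6, 1, 499]
[104, 6, 1, 6, 8, 7]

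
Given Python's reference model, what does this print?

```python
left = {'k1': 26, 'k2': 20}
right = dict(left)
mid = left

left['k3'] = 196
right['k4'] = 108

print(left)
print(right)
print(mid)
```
{'k1': 26, 'k2': 20, 'k3': 196}
{'k1': 26, 'k2': 20, 'k4': 108}
{'k1': 26, 'k2': 20, 'k3': 196}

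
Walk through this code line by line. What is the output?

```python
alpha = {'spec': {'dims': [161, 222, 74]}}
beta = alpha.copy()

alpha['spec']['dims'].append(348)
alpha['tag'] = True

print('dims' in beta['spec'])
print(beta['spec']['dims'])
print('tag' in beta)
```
True
[161, 222, 74, 348]
False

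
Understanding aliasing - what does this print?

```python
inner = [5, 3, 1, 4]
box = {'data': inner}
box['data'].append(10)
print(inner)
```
[5, 3, 1, 4, 10]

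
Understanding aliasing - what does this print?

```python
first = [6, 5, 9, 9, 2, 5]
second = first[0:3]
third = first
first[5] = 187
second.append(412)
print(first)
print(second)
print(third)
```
[6, 5, 9, 9, 2, 187]
[6, 5, 9, 412]
[6, 5, 9, 9, 2, 187]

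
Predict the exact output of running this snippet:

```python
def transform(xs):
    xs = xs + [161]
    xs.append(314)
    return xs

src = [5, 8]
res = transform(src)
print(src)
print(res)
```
[5, 8]
[5, 8, 161, 314]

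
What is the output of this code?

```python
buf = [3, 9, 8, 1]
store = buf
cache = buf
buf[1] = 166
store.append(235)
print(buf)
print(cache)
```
[3, 166, 8, 1, 235]
[3, 166, 8, 1, 235]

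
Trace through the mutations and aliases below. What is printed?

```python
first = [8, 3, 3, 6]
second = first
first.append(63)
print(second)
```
[8, 3, 3, 6, 63]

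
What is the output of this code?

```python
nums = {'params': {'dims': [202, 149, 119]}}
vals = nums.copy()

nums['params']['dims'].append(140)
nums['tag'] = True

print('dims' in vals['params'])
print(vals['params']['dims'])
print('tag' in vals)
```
True
[202, 149, 119, 140]
False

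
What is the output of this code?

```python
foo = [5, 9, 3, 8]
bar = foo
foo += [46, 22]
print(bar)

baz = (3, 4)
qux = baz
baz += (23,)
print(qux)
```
[5, 9, 3, 8, 46, 22]
(3, 4)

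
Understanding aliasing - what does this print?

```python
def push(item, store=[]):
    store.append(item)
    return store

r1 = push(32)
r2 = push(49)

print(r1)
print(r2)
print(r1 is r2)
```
[32, 49]
[32, 49]
True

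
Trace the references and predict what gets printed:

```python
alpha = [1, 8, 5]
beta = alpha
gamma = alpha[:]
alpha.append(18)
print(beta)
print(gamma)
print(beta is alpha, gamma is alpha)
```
[1, 8, 5, 18]
[1, 8, 5]
True False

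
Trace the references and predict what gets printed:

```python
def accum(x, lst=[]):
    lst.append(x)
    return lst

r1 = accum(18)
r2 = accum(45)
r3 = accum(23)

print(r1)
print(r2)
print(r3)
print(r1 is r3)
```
[18, 45, 23]
[18, 45, 23]
[18, 45, 23]
True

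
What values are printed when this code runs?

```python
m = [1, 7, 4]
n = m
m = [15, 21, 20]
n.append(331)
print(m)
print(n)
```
[15, 21, 20]
[1, 7, 4, 331]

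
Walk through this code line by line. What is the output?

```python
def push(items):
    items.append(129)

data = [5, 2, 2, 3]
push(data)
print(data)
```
[5, 2, 2, 3, 129]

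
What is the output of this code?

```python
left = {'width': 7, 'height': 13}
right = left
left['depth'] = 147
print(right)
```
{'width': 7, 'height': 13, 'depth': 147}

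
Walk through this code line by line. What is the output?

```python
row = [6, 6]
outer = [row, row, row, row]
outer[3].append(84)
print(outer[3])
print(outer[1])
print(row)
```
[6, 6, 84]
[6, 6, 84]
[6, 6, 84]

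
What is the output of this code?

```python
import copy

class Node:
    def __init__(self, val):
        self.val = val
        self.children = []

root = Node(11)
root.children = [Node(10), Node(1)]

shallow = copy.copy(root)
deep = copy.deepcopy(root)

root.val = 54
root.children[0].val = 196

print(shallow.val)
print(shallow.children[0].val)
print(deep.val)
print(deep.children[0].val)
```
11
196
11
10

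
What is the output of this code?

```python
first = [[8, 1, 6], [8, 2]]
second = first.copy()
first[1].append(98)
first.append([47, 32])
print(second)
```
[[8, 1, 6], [8, 2, 98]]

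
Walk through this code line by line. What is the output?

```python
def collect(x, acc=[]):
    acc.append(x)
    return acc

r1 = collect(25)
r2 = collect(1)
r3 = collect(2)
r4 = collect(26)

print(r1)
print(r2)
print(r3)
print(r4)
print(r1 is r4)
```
[25, 1, 2, 26]
[25, 1, 2, 26]
[25, 1, 2, 26]
[25, 1, 2, 26]
True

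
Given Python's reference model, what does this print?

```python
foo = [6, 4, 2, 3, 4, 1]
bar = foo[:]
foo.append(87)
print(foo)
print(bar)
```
[6, 4, 2, 3, 4, 1, 87]
[6, 4, 2, 3, 4, 1]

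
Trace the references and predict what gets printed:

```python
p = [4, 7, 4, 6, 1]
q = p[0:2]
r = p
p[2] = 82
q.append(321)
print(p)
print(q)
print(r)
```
[4, 7, 82, 6, 1]
[4, 7, 321]
[4, 7, 82, 6, 1]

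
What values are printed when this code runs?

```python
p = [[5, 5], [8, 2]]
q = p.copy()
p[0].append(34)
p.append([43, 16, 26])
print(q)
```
[[5, 5, 34], [8, 2]]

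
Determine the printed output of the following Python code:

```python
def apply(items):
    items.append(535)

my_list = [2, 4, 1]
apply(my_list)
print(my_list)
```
[2, 4, 1, 535]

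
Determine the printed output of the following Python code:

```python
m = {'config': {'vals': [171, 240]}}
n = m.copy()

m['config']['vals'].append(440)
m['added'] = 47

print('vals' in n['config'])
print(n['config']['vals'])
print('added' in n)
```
True
[171, 240, 440]
False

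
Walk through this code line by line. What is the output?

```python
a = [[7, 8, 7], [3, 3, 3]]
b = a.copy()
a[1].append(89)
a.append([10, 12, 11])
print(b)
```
[[7, 8, 7], [3, 3, 3, 89]]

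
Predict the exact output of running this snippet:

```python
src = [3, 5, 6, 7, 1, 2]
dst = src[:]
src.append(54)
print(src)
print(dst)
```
[3, 5, 6, 7, 1, 2, 54]
[3, 5, 6, 7, 1, 2]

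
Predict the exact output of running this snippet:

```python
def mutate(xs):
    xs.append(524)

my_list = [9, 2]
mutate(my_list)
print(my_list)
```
[9, 2, 524]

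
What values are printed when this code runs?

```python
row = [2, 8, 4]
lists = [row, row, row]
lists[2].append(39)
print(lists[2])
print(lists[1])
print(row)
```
[2, 8, 4, 39]
[2, 8, 4, 39]
[2, 8, 4, 39]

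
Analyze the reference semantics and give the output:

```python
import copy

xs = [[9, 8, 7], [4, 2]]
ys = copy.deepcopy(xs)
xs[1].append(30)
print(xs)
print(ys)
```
[[9, 8, 7], [4, 2, 30]]
[[9, 8, 7], [4, 2]]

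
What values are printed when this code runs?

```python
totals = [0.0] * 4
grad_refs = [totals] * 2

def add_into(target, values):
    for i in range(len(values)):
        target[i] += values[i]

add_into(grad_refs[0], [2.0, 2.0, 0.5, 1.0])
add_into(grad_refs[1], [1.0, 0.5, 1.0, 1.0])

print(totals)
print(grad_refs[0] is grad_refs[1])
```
[3.0, 2.5, 1.5, 2.0]
True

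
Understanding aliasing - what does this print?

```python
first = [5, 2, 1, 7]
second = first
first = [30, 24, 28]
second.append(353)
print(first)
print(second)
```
[30, 24, 28]
[5, 2, 1, 7, 353]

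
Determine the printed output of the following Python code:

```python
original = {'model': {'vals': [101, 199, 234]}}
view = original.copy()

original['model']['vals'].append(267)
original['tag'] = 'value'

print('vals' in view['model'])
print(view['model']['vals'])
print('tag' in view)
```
True
[101, 199, 234, 267]
False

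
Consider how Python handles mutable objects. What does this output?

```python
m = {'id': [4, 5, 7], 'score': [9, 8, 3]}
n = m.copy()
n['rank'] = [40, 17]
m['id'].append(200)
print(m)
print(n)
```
{'id': [4, 5, 7, 200], 'score': [9, 8, 3]}
{'id': [4, 5, 7, 200], 'score': [9, 8, 3], 'rank': [40, 17]}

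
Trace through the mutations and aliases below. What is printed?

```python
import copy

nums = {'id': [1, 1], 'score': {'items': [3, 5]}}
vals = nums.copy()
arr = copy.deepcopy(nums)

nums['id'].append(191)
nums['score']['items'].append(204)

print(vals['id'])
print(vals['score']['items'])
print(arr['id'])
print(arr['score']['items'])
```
[1, 1, 191]
[3, 5, 204]
[1, 1]
[3, 5]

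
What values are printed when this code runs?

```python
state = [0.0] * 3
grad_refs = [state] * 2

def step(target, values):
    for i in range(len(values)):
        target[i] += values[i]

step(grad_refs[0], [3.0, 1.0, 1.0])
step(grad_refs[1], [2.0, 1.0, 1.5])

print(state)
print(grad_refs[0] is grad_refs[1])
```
[5.0, 2.0, 2.5]
True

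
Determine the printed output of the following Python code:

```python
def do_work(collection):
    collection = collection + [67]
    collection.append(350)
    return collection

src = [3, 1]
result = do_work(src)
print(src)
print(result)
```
[3, 1]
[3, 1, 67, 350]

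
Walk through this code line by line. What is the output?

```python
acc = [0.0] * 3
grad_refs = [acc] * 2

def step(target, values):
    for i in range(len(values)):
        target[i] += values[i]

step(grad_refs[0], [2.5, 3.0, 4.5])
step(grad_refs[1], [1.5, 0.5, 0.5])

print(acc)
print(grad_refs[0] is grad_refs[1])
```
[4.0, 3.5, 5.0]
True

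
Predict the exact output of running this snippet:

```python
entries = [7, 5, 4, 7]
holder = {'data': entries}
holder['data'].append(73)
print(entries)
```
[7, 5, 4, 7, 73]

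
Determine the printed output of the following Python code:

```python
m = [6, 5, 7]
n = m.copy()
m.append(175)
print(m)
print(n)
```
[6, 5, 7, 175]
[6, 5, 7]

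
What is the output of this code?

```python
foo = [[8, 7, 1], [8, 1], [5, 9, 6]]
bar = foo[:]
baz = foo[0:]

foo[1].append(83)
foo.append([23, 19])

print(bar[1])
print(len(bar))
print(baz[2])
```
[8, 1, 83]
3
[5, 9, 6]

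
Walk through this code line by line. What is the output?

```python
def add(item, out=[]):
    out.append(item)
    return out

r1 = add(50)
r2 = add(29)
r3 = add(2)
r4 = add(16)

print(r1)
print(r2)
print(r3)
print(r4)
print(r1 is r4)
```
[50, 29, 2, 16]
[50, 29, 2, 16]
[50, 29, 2, 16]
[50, 29, 2, 16]
True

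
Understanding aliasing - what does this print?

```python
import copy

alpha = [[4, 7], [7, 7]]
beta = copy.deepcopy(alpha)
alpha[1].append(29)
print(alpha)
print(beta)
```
[[4, 7], [7, 7, 29]]
[[4, 7], [7, 7]]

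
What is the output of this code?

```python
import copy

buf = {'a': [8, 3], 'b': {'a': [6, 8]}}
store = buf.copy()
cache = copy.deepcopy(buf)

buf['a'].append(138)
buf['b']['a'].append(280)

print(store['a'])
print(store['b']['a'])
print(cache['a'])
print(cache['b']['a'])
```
[8, 3, 138]
[6, 8, 280]
[8, 3]
[6, 8]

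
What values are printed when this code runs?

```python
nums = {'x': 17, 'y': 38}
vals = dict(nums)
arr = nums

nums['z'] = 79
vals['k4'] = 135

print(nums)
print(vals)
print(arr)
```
{'x': 17, 'y': 38, 'z': 79}
{'x': 17, 'y': 38, 'k4': 135}
{'x': 17, 'y': 38, 'z': 79}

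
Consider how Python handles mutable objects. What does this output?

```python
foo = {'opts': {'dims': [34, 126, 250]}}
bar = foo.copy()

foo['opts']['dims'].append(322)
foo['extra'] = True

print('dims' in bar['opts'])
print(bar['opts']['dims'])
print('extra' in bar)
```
True
[34, 126, 250, 322]
False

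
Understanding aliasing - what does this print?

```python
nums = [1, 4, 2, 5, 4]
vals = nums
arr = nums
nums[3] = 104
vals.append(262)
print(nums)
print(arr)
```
[1, 4, 2, 104, 4, 262]
[1, 4, 2, 104, 4, 262]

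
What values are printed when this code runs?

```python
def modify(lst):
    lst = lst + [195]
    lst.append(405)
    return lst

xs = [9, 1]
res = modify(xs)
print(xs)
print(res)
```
[9, 1]
[9, 1, 195, 405]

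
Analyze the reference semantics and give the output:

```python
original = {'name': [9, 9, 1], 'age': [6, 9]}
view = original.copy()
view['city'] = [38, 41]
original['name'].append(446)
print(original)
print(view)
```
{'name': [9, 9, 1, 446], 'age': [6, 9]}
{'name': [9, 9, 1, 446], 'age': [6, 9], 'city': [38, 41]}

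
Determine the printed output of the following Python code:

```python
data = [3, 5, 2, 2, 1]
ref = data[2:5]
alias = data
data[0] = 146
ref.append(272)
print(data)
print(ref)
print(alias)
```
[146, 5, 2, 2, 1]
[2, 2, 1, 272]
[146, 5, 2, 2, 1]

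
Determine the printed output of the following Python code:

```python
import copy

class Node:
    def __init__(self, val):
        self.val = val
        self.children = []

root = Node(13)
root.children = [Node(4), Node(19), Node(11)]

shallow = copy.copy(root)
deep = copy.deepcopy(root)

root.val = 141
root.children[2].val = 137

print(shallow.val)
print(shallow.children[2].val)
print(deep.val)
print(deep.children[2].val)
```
13
137
13
11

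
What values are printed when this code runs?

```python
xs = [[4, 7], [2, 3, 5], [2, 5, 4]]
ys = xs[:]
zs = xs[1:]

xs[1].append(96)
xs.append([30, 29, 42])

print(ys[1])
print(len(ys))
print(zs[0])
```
[2, 3, 5, 96]
3
[2, 3, 5, 96]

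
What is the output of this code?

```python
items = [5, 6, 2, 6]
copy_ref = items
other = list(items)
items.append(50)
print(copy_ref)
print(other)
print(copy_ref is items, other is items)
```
[5, 6, 2, 6, 50]
[5, 6, 2, 6]
True False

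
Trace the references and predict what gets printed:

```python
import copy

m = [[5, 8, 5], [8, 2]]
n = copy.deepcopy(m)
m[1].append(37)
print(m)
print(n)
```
[[5, 8, 5], [8, 2, 37]]
[[5, 8, 5], [8, 2]]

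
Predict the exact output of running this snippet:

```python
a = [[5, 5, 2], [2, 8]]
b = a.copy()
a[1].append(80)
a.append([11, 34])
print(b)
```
[[5, 5, 2], [2, 8, 80]]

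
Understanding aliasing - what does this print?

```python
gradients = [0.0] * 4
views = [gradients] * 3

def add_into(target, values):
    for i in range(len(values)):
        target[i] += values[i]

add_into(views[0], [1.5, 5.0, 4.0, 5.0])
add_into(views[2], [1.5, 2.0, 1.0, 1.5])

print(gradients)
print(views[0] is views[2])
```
[3.0, 7.0, 5.0, 6.5]
True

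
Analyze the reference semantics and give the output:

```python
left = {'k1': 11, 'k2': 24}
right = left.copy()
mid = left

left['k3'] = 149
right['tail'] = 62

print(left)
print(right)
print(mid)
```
{'k1': 11, 'k2': 24, 'k3': 149}
{'k1': 11, 'k2': 24, 'tail': 62}
{'k1': 11, 'k2': 24, 'k3': 149}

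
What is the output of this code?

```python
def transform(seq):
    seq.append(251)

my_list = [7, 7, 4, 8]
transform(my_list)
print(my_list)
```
[7, 7, 4, 8, 251]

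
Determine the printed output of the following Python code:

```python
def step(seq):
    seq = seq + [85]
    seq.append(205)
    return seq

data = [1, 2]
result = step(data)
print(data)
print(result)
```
[1, 2]
[1, 2, 85, 205]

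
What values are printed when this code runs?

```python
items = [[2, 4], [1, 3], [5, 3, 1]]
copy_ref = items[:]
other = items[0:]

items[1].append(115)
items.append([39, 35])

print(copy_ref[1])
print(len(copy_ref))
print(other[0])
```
[1, 3, 115]
3
[2, 4]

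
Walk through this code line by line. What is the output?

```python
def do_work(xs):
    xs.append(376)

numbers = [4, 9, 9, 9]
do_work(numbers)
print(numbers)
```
[4, 9, 9, 9, 376]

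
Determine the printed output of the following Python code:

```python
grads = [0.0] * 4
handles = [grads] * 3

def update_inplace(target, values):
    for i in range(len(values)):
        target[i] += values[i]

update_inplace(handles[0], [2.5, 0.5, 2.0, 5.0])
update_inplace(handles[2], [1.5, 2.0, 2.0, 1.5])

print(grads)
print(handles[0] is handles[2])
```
[4.0, 2.5, 4.0, 6.5]
True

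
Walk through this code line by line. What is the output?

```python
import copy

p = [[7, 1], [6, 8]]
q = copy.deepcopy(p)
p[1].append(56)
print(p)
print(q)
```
[[7, 1], [6, 8, 56]]
[[7, 1], [6, 8]]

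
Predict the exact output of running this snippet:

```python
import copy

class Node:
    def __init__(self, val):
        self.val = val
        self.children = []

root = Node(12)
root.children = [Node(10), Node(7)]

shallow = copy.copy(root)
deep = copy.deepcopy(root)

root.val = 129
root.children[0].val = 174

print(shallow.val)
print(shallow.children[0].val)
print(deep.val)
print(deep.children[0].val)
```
12
174
12
10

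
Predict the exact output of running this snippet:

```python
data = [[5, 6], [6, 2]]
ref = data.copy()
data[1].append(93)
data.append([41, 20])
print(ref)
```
[[5, 6], [6, 2, 93]]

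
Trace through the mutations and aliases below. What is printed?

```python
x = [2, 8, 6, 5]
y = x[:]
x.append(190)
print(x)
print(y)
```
[2, 8, 6, 5, 190]
[2, 8, 6, 5]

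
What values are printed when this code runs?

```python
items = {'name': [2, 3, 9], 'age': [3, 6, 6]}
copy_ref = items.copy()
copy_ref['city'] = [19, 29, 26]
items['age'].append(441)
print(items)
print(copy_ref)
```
{'name': [2, 3, 9], 'age': [3, 6, 6, 441]}
{'name': [2, 3, 9], 'age': [3, 6, 6, 441], 'city': [19, 29, 26]}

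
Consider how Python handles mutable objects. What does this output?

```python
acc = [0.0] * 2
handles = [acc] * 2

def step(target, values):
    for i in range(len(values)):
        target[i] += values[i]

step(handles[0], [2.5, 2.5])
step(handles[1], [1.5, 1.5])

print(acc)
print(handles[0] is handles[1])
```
[4.0, 4.0]
True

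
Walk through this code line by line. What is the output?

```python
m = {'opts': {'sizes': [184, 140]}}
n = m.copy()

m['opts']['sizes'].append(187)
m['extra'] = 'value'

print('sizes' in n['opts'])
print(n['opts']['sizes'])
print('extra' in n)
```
True
[184, 140, 187]
False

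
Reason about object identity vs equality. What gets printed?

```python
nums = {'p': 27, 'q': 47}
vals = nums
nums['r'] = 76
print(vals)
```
{'p': 27, 'q': 47, 'r': 76}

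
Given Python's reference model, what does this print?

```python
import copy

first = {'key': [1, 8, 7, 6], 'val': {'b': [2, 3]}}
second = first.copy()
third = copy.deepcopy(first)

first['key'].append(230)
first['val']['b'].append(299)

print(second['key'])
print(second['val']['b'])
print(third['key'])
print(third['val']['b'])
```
[1, 8, 7, 6, 230]
[2, 3, 299]
[1, 8, 7, 6]
[2, 3]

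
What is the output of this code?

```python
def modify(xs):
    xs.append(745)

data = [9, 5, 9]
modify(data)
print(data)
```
[9, 5, 9, 745]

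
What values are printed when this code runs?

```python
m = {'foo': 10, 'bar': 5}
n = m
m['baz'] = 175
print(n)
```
{'foo': 10, 'bar': 5, 'baz': 175}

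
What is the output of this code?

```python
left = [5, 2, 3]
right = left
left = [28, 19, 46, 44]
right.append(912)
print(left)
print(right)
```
[28, 19, 46, 44]
[5, 2, 3, 912]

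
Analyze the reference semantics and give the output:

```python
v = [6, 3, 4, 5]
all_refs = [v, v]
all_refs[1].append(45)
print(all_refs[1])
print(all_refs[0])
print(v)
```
[6, 3, 4, 5, 45]
[6, 3, 4, 5, 45]
[6, 3, 4, 5, 45]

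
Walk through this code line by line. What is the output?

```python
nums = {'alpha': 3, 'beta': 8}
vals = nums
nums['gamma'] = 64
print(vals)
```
{'alpha': 3, 'beta': 8, 'gamma': 64}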